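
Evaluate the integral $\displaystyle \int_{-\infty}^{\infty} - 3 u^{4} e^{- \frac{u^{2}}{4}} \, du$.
$- 72 \sqrt{\pi}$

Consider the simpler parametrised integral
$$J(a) = \int_{-\infty}^{\infty} - 3 e^{- a u^{2}} \, du = - \frac{3 \sqrt{\pi}}{\sqrt{a}}.$$

Differentiating under the integral sign brings down a factor of $(-u^2)$:
$$\frac{dJ}{da} = \int_{-\infty}^{\infty} 3 u^{2} e^{- a u^{2}} \, du = \frac{3 \sqrt{\pi}}{2 a^{\frac{3}{2}}}.$$

Repeating twice in total — each differentiation brings down another $(-u^2)$ — gives
$$\frac{d^{2}J}{da^{2}} = \int_{-\infty}^{\infty} - 3 u^{4} e^{- a u^{2}} \, du = - \frac{9 \sqrt{\pi}}{4 a^{\frac{5}{2}}},$$
and the integrand here is exactly the target integrand, so $I = - \frac{9 \sqrt{\pi}}{4 a^{\frac{5}{2}}}$.

Setting $a = \frac{1}{4}$:
$$I = - 72 \sqrt{\pi}.$$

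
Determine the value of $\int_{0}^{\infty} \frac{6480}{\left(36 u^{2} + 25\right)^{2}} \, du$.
$\frac{54 \pi}{25}$

Begin with the known result
$$J(a) = \int_{0}^{\infty} \frac{5}{a^{2} + u^{2}} \, du = \frac{5 \pi}{2 a}.$$

Differentiating under the integral sign with respect to $a$,
$$\frac{dJ}{da} = \int_{0}^{\infty} - \frac{10 a}{\left(a^{2} + u^{2}\right)^{2}} \, du = - \frac{5 \pi}{2 a^{2}},$$
so $\int_{0}^{\infty} \frac{5}{\left(a^{2} + u^{2}\right)^{2}} \, du = \frac{5 \pi}{4 a^{3}}$.

Setting $a = \frac{5}{6}$:
$$I = \frac{54 \pi}{25}.$$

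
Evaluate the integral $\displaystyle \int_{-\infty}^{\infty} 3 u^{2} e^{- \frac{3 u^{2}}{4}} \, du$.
$\frac{4 \sqrt{3} \sqrt{\pi}}{3}$

Start from the elementary integral
$$J(a) = \int_{-\infty}^{\infty} 3 e^{- a u^{2}} \, du = \frac{3 \sqrt{\pi}}{\sqrt{a}}.$$

Differentiating under the integral sign brings down a factor of $(-u^2)$:
$$\frac{dJ}{da} = \int_{-\infty}^{\infty} - 3 u^{2} e^{- a u^{2}} \, du = - \frac{3 \sqrt{\pi}}{2 a^{\frac{3}{2}}}.$$

The integral on the left is $-I$, so $I = \frac{3 \sqrt{\pi}}{2 a^{\frac{3}{2}}}$.

Setting $a = \frac{3}{4}$:
$$I = \frac{4 \sqrt{3} \sqrt{\pi}}{3}.$$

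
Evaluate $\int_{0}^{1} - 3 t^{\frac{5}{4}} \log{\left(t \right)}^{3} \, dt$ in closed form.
$\frac{512}{729}$

Start from the elementary integral
$$J(a) = \int_{0}^{1} - 3 t^{a} \, dt = - \frac{3}{a + 1}.$$

Differentiating under the integral sign brings down a factor of $\ln t$:
$$\frac{dJ}{da} = \int_{0}^{1} - 3 t^{a} \log{\left(t \right)} \, dt = \frac{3}{\left(a + 1\right)^{2}}.$$

Repeating $3$ times in total — each differentiation brings down another $\ln t$ — gives
$$\frac{d^{3}J}{da^{3}} = \int_{0}^{1} - 3 t^{a} \log{\left(t \right)}^{3} \, dt = \frac{18}{\left(a + 1\right)^{4}},$$
and the integrand here is exactly the target integrand, so $I = \frac{18}{\left(a + 1\right)^{4}}$.

Setting $a = \frac{5}{4}$:
$$I = \frac{512}{729}.$$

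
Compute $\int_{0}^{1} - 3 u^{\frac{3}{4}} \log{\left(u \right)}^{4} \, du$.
$- \frac{73728}{16807}$

Consider the simpler parametrised integral
$$J(a) = \int_{0}^{1} - 3 u^{a} \, du = - \frac{3}{a + 1}.$$

Differentiating under the integral sign brings down a factor of $\ln u$:
$$\frac{dJ}{da} = \int_{0}^{1} - 3 u^{a} \log{\left(u \right)} \, du = \frac{3}{\left(a + 1\right)^{2}}.$$

Repeating $4$ times in total — each differentiation brings down another $\ln u$ — gives
$$\frac{d^{4}J}{da^{4}} = \int_{0}^{1} - 3 u^{a} \log{\left(u \right)}^{4} \, du = - \frac{72}{\left(a + 1\right)^{5}},$$
and the integrand here is exactly the target integrand, so $I = - \frac{72}{\left(a + 1\right)^{5}}$.

Setting $a = \frac{3}{4}$:
$$I = - \frac{73728}{16807}.$$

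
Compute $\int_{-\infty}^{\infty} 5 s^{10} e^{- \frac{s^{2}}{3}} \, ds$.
$\frac{1148175 \sqrt{3} \sqrt{\pi}}{32}$

Begin with the known integral
$$J(a) = \int_{-\infty}^{\infty} 5 e^{- a s^{2}} \, ds = \frac{5 \sqrt{\pi}}{\sqrt{a}}.$$

Differentiating under the integral sign brings down a factor of $(-s^2)$:
$$\frac{dJ}{da} = \int_{-\infty}^{\infty} - 5 s^{2} e^{- a s^{2}} \, ds = - \frac{5 \sqrt{\pi}}{2 a^{\frac{3}{2}}}.$$

Repeating $5$ times in total — each differentiation brings down another $(-s^2)$ — gives
$$\frac{d^{5}J}{da^{5}} = \int_{-\infty}^{\infty} - 5 s^{10} e^{- a s^{2}} \, ds = - \frac{4725 \sqrt{\pi}}{32 a^{\frac{11}{2}}},$$
and the integrand here is $(-1)^{5}$ times the target integrand, so $I = (-1)^{5}\,\frac{d^{5}J}{da^{5}} = \frac{4725 \sqrt{\pi}}{32 a^{\frac{11}{2}}}$.

Setting $a = \frac{1}{3}$:
$$I = \frac{1148175 \sqrt{3} \sqrt{\pi}}{32}.$$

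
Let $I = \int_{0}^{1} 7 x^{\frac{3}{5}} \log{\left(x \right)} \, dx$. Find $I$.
$- \frac{175}{64}$

Start from the elementary integral
$$J(a) = \int_{0}^{1} 7 x^{a} \, dx = \frac{7}{a + 1}.$$

Differentiating under the integral sign brings down a factor of $\ln x$:
$$\frac{dJ}{da} = \int_{0}^{1} 7 x^{a} \log{\left(x \right)} \, dx = - \frac{7}{\left(a + 1\right)^{2}}.$$

The integral on the left is $I$, so $I = - \frac{7}{\left(a + 1\right)^{2}}$.

Setting $a = \frac{3}{5}$:
$$I = - \frac{175}{64}.$$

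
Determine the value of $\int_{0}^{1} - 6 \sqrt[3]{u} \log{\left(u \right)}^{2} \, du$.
$- \frac{81}{16}$

Begin with the known integral
$$J(a) = \int_{0}^{1} - 6 u^{a} \, du = - \frac{6}{a + 1}.$$

Differentiating under the integral sign brings down a factor of $\ln u$:
$$\frac{dJ}{da} = \int_{0}^{1} - 6 u^{a} \log{\left(u \right)} \, du = \frac{6}{\left(a + 1\right)^{2}}.$$

Repeating twice in total — each differentiation brings down another $\ln u$ — gives
$$\frac{d^{2}J}{da^{2}} = \int_{0}^{1} - 6 u^{a} \log{\left(u \right)}^{2} \, du = - \frac{12}{\left(a + 1\right)^{3}},$$
and the integrand here is exactly the target integrand, so $I = - \frac{12}{\left(a + 1\right)^{3}}$.

Setting $a = \frac{1}{3}$:
$$I = - \frac{81}{16}.$$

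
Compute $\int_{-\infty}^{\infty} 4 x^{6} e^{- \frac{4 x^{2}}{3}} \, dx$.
$\frac{405 \sqrt{3} \sqrt{\pi}}{256}$

Consider the simpler parametrised integral
$$J(a) = \int_{-\infty}^{\infty} 4 e^{- a x^{2}} \, dx = \frac{4 \sqrt{\pi}}{\sqrt{a}}.$$

Differentiating under the integral sign brings down a factor of $(-x^2)$:
$$\frac{dJ}{da} = \int_{-\infty}^{\infty} - 4 x^{2} e^{- a x^{2}} \, dx = - \frac{2 \sqrt{\pi}}{a^{\frac{3}{2}}}.$$

Repeating $3$ times in total — each differentiation brings down another $(-x^2)$ — gives
$$\frac{d^{3}J}{da^{3}} = \int_{-\infty}^{\infty} - 4 x^{6} e^{- a x^{2}} \, dx = - \frac{15 \sqrt{\pi}}{2 a^{\frac{7}{2}}},$$
and the integrand here is $(-1)^{3}$ times the target integrand, so $I = (-1)^{3}\,\frac{d^{3}J}{da^{3}} = \frac{15 \sqrt{\pi}}{2 a^{\frac{7}{2}}}$.

Setting $a = \frac{4}{3}$:
$$I = \frac{405 \sqrt{3} \sqrt{\pi}}{256}.$$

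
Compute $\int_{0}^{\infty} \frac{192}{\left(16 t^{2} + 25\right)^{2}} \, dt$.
$\frac{12 \pi}{125}$

Start from the standard arctangent integral
$$J(a) = \int_{0}^{\infty} \frac{3}{4 \left(a^{2} + t^{2}\right)} \, dt = \frac{3 \pi}{8 a}.$$

Differentiating under the integral sign with respect to $a$,
$$\frac{dJ}{da} = \int_{0}^{\infty} - \frac{3 a}{2 \left(a^{2} + t^{2}\right)^{2}} \, dt = - \frac{3 \pi}{8 a^{2}},$$
so $\int_{0}^{\infty} \frac{3}{4 \left(a^{2} + t^{2}\right)^{2}} \, dt = \frac{3 \pi}{16 a^{3}}$.

Setting $a = \frac{5}{4}$:
$$I = \frac{12 \pi}{125}.$$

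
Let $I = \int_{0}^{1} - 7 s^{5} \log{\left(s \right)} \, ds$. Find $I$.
$\frac{7}{36}$

Consider the simpler parametrised integral
$$J(a) = \int_{0}^{1} - 7 s^{a} \, ds = - \frac{7}{a + 1}.$$

Differentiating under the integral sign brings down a factor of $\ln s$:
$$\frac{dJ}{da} = \int_{0}^{1} - 7 s^{a} \log{\left(s \right)} \, ds = \frac{7}{\left(a + 1\right)^{2}}.$$

The integral on the left is $I$, so $I = \frac{7}{\left(a + 1\right)^{2}}$.

Setting $a = 5$:
$$I = \frac{7}{36}.$$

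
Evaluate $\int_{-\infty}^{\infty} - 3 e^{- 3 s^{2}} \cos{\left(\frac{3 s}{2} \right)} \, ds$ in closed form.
$- \frac{\sqrt{3} \sqrt{\pi}}{e^{\frac{3}{16}}}$

Treat the cosine frequency as a parameter and define $I(b) = \int_{-\infty}^{\infty} - 3 e^{- 3 s^{2}} \cos{\left(b s \right)} \, ds$.

Differentiating under the integral sign,
$$I'(b) = \int_{-\infty}^{\infty} 3 s e^{- 3 s^{2}} \sin{\left(b s \right)} \, ds.$$

Integrate $\int_{-\infty}^{\infty} s \sin(b s)\, e^{- 3 s^{2}}\, ds$ by parts with $u = \sin(b s)$ and $dv = s\, e^{- 3 s^{2}}\, ds$, giving $v = - \frac{e^{- 3 s^{2}}}{6}$. The boundary term vanishes and
$$\int_{-\infty}^{\infty} s \sin(b s)\, e^{- 3 s^{2}}\, ds = \frac{b}{6} \int_{-\infty}^{\infty} \cos(b s)\, e^{- 3 s^{2}}\, ds,$$
so $I'(b) = - \frac{b}{6}\, I(b)$.

This is a separable first-order ODE; solving with the initial condition $I(0) = \int_{-\infty}^{\infty} - 3 e^{- 3 s^{2}}\,ds = - \sqrt{3} \sqrt{\pi}$ gives
$$I(b) = - \sqrt{3} \sqrt{\pi} e^{- \frac{b^{2}}{12}}.$$

Setting $b = \frac{3}{2}$:
$$I = - \frac{\sqrt{3} \sqrt{\pi}}{e^{\frac{3}{16}}}.$$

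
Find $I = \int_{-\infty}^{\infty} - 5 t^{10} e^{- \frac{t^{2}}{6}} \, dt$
$- 1148175 \sqrt{6} \sqrt{\pi}$

Begin with the known integral
$$J(a) = \int_{-\infty}^{\infty} - 5 e^{- a t^{2}} \, dt = - \frac{5 \sqrt{\pi}}{\sqrt{a}}.$$

Differentiating under the integral sign brings down a factor of $(-t^2)$:
$$\frac{dJ}{da} = \int_{-\infty}^{\infty} 5 t^{2} e^{- a t^{2}} \, dt = \frac{5 \sqrt{\pi}}{2 a^{\frac{3}{2}}}.$$

Repeating $5$ times in total — each differentiation brings down another $(-t^2)$ — gives
$$\frac{d^{5}J}{da^{5}} = \int_{-\infty}^{\infty} 5 t^{10} e^{- a t^{2}} \, dt = \frac{4725 \sqrt{\pi}}{32 a^{\frac{11}{2}}},$$
and the integrand here is $(-1)^{5}$ times the target integrand, so $I = (-1)^{5}\,\frac{d^{5}J}{da^{5}} = - \frac{4725 \sqrt{\pi}}{32 a^{\frac{11}{2}}}$.

Setting $a = \frac{1}{6}$:
$$I = - 1148175 \sqrt{6} \sqrt{\pi}.$$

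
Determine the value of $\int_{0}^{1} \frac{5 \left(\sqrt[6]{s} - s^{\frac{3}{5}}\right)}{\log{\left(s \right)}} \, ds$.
$\log{\left(\frac{52521875}{254803968} \right)}$

Consider the one-parameter family: let $I(a) = \int_{0}^{1} \frac{5 \left(- s^{\frac{3}{5}} + s^{a}\right)}{\log{\left(s \right)}} \, ds$.

Since $\dfrac{\partial}{\partial a}\,s^{a} = s^{a} \ln s$, the $\ln s$ in the denominator cancels and
$$\frac{dI}{da} = \int_{0}^{1} 5 s^{a} \, ds = 5 \left[\frac{s^{a+1}}{a+1}\right]_0^1 = \frac{5}{a + 1}.$$

Integrating with respect to $a$ gives $I(a) = \log{\left(\frac{3125 \left(a + 1\right)^{5}}{32768} \right)} + C$.

At $a = \frac{3}{5}$ the integrand is identically $0$, so $I(\frac{3}{5}) = 0$. The closed form gives $0$, hence $C = 0$.

Setting $a = \frac{1}{6}$:
$$I = \log{\left(\frac{52521875}{254803968} \right)}.$$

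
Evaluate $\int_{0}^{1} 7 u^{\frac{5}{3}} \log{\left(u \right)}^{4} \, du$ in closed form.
$\frac{5103}{4096}$

Begin with the known integral
$$J(a) = \int_{0}^{1} 7 u^{a} \, du = \frac{7}{a + 1}.$$

Differentiating under the integral sign brings down a factor of $\ln u$:
$$\frac{dJ}{da} = \int_{0}^{1} 7 u^{a} \log{\left(u \right)} \, du = - \frac{7}{\left(a + 1\right)^{2}}.$$

Repeating $4$ times in total — each differentiation brings down another $\ln u$ — gives
$$\frac{d^{4}J}{da^{4}} = \int_{0}^{1} 7 u^{a} \log{\left(u \right)}^{4} \, du = \frac{168}{\left(a + 1\right)^{5}},$$
and the integrand here is exactly the target integrand, so $I = \frac{168}{\left(a + 1\right)^{5}}$.

Setting $a = \frac{5}{3}$:
$$I = \frac{5103}{4096}.$$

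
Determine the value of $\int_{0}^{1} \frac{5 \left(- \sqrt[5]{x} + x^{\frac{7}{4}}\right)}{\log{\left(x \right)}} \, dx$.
$- \log{\left(\frac{7962624}{503284375} \right)}$

Consider the one-parameter family: let $I(a) = \int_{0}^{1} \frac{5 \left(x^{\frac{7}{4}} - x^{a}\right)}{\log{\left(x \right)}} \, dx$.

Since $\dfrac{\partial}{\partial a}\,x^{a} = x^{a} \ln x$, the $\ln x$ in the denominator cancels and
$$\frac{dI}{da} = \int_{0}^{1} -5 x^{a} \, dx = -5 \left[\frac{x^{a+1}}{a+1}\right]_0^1 = - \frac{5}{a + 1}.$$

Integrating with respect to $a$ gives $I(a) = - \log{\left(\frac{1024 \left(a + 1\right)^{5}}{161051} \right)} + C$.

At $a = \frac{7}{4}$ the integrand is identically $0$, so $I(\frac{7}{4}) = 0$. The closed form gives $0$, hence $C = 0$.

Setting $a = \frac{1}{5}$:
$$I = - \log{\left(\frac{7962624}{503284375} \right)}.$$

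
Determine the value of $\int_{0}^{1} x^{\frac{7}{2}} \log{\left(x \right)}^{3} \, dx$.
$- \frac{32}{2187}$

Begin with the known integral
$$J(a) = \int_{0}^{1} x^{a} \, dx = \frac{1}{a + 1}.$$

Differentiating under the integral sign brings down a factor of $\ln x$:
$$\frac{dJ}{da} = \int_{0}^{1} x^{a} \log{\left(x \right)} \, dx = - \frac{1}{\left(a + 1\right)^{2}}.$$

Repeating $3$ times in total — each differentiation brings down another $\ln x$ — gives
$$\frac{d^{3}J}{da^{3}} = \int_{0}^{1} x^{a} \log{\left(x \right)}^{3} \, dx = - \frac{6}{\left(a + 1\right)^{4}},$$
and the integrand here is exactly the target integrand, so $I = - \frac{6}{\left(a + 1\right)^{4}}$.

Setting $a = \frac{7}{2}$:
$$I = - \frac{32}{2187}.$$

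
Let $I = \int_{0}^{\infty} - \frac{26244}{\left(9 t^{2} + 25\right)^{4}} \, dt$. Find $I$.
$- \frac{2187 \pi}{125000}$

Start from the standard arctangent integral
$$J(a) = \int_{0}^{\infty} - \frac{4}{a^{2} + t^{2}} \, dt = - \frac{2 \pi}{a}.$$

Differentiating under the integral sign with respect to $a$,
$$\frac{dJ}{da} = \int_{0}^{\infty} \frac{8 a}{\left(a^{2} + t^{2}\right)^{2}} \, dt = \frac{2 \pi}{a^{2}},$$
so $\int_{0}^{\infty} - \frac{4}{\left(a^{2} + t^{2}\right)^{2}} \, dt = - \frac{\pi}{a^{3}}$.

Repeating — each differentiation of $1/(t^2+a^2)^j$ produces $-2ja/(t^2+a^2)^{j+1}$ — and dividing through by $-2ja$ at each step yields, after $3$ differentiations in total,
$$\int_{0}^{\infty} - \frac{4}{\left(a^{2} + t^{2}\right)^{4}} \, dt = - \frac{5 \pi}{8 a^{7}}.$$

Setting $a = \frac{5}{3}$:
$$I = - \frac{2187 \pi}{125000}.$$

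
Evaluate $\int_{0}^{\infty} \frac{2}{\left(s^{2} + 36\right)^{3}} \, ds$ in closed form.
$\frac{\pi}{20736}$

Recall the elementary integral
$$J(a) = \int_{0}^{\infty} \frac{2}{a^{2} + s^{2}} \, ds = \frac{\pi}{a}.$$

Differentiating under the integral sign with respect to $a$,
$$\frac{dJ}{da} = \int_{0}^{\infty} - \frac{4 a}{\left(a^{2} + s^{2}\right)^{2}} \, ds = - \frac{\pi}{a^{2}},$$
so $\int_{0}^{\infty} \frac{2}{\left(a^{2} + s^{2}\right)^{2}} \, ds = \frac{\pi}{2 a^{3}}$.

Repeating — each differentiation of $1/(s^2+a^2)^j$ produces $-2ja/(s^2+a^2)^{j+1}$ — and dividing through by $-2ja$ at each step yields, after $2$ differentiations in total,
$$\int_{0}^{\infty} \frac{2}{\left(a^{2} + s^{2}\right)^{3}} \, ds = \frac{3 \pi}{8 a^{5}}.$$

Setting $a = 6$:
$$I = \frac{\pi}{20736}.$$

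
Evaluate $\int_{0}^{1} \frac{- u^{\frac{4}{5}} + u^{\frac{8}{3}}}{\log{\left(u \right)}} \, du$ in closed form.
$- \log{\left(\frac{27}{55} \right)}$

Replace the exponent $\frac{4}{5}$ by a parameter $a$: let $I(a) = \int_{0}^{1} \frac{u^{\frac{8}{3}} - u^{a}}{\log{\left(u \right)}} \, du$.

Since $\dfrac{\partial}{\partial a}\,u^{a} = u^{a} \ln u$, the $\ln u$ in the denominator cancels and
$$\frac{dI}{da} = \int_{0}^{1} -1 u^{a} \, du = -1 \left[\frac{u^{a+1}}{a+1}\right]_0^1 = - \frac{1}{a + 1}.$$

Integrating with respect to $a$ gives $I(a) = - \log{\left(\frac{3 a}{11} + \frac{3}{11} \right)} + C$.

At $a = \frac{8}{3}$ the integrand is identically $0$, so $I(\frac{8}{3}) = 0$. The closed form gives $0$, hence $C = 0$.

Setting $a = \frac{4}{5}$:
$$I = - \log{\left(\frac{27}{55} \right)}.$$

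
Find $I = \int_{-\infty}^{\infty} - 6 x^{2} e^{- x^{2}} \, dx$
$- 3 \sqrt{\pi}$

Consider the simpler parametrised integral
$$J(a) = \int_{-\infty}^{\infty} - 6 e^{- a x^{2}} \, dx = - \frac{6 \sqrt{\pi}}{\sqrt{a}}.$$

Differentiating under the integral sign brings down a factor of $(-x^2)$:
$$\frac{dJ}{da} = \int_{-\infty}^{\infty} 6 x^{2} e^{- a x^{2}} \, dx = \frac{3 \sqrt{\pi}}{a^{\frac{3}{2}}}.$$

The integral on the left is $-I$, so $I = - \frac{3 \sqrt{\pi}}{a^{\frac{3}{2}}}$.

Setting $a = 1$:
$$I = - 3 \sqrt{\pi}.$$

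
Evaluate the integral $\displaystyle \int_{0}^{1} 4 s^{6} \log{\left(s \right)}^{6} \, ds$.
$\frac{2880}{823543}$

Consider the simpler parametrised integral
$$J(a) = \int_{0}^{1} 4 s^{a} \, ds = \frac{4}{a + 1}.$$

Differentiating under the integral sign brings down a factor of $\ln s$:
$$\frac{dJ}{da} = \int_{0}^{1} 4 s^{a} \log{\left(s \right)} \, ds = - \frac{4}{\left(a + 1\right)^{2}}.$$

Repeating $6$ times in total — each differentiation brings down another $\ln s$ — gives
$$\frac{d^{6}J}{da^{6}} = \int_{0}^{1} 4 s^{a} \log{\left(s \right)}^{6} \, ds = \frac{2880}{\left(a + 1\right)^{7}},$$
and the integrand here is exactly the target integrand, so $I = \frac{2880}{\left(a + 1\right)^{7}}$.

Setting $a = 6$:
$$I = \frac{2880}{823543}.$$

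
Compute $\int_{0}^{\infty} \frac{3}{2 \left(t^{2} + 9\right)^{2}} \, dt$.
$\frac{\pi}{72}$

Start from the standard arctangent integral
$$J(a) = \int_{0}^{\infty} \frac{3}{2 \left(a^{2} + t^{2}\right)} \, dt = \frac{3 \pi}{4 a}.$$

Differentiating under the integral sign with respect to $a$,
$$\frac{dJ}{da} = \int_{0}^{\infty} - \frac{3 a}{\left(a^{2} + t^{2}\right)^{2}} \, dt = - \frac{3 \pi}{4 a^{2}},$$
so $\int_{0}^{\infty} \frac{3}{2 \left(a^{2} + t^{2}\right)^{2}} \, dt = \frac{3 \pi}{8 a^{3}}$.

Setting $a = 3$:
$$I = \frac{\pi}{72}.$$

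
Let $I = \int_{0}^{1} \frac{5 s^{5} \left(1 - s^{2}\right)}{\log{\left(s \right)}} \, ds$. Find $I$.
$\log{\left(\frac{243}{1024} \right)}$

Introduce a parameter $a$ in the exponent: let $I(a) = \int_{0}^{1} \frac{5 \left(- s^{7} + s^{a}\right)}{\log{\left(s \right)}} \, ds$.

Since $\dfrac{\partial}{\partial a}\,s^{a} = s^{a} \ln s$, the $\ln s$ in the denominator cancels and
$$\frac{dI}{da} = \int_{0}^{1} 5 s^{a} \, ds = 5 \left[\frac{s^{a+1}}{a+1}\right]_0^1 = \frac{5}{a + 1}.$$

Integrating with respect to $a$ gives $I(a) = \log{\left(\frac{\left(a + 1\right)^{5}}{32768} \right)} + C$.

At $a = 7$ the integrand is identically $0$, so $I(7) = 0$. The closed form gives $0$, hence $C = 0$.

Setting $a = 5$:
$$I = \log{\left(\frac{243}{1024} \right)}.$$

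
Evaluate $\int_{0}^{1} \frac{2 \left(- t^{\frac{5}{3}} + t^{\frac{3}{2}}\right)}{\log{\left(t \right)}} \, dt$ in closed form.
$\log{\left(\frac{225}{256} \right)}$

Replace the exponent $\frac{3}{2}$ by a parameter $a$: let $I(a) = \int_{0}^{1} \frac{2 \left(- t^{\frac{5}{3}} + t^{a}\right)}{\log{\left(t \right)}} \, dt$.

Since $\dfrac{\partial}{\partial a}\,t^{a} = t^{a} \ln t$, the $\ln t$ in the denominator cancels and
$$\frac{dI}{da} = \int_{0}^{1} 2 t^{a} \, dt = 2 \left[\frac{t^{a+1}}{a+1}\right]_0^1 = \frac{2}{a + 1}.$$

Integrating with respect to $a$ gives $I(a) = \log{\left(\frac{9 \left(a + 1\right)^{2}}{64} \right)} + C$.

At $a = \frac{5}{3}$ the integrand is identically $0$, so $I(\frac{5}{3}) = 0$. The closed form gives $0$, hence $C = 0$.

Setting $a = \frac{3}{2}$:
$$I = \log{\left(\frac{225}{256} \right)}.$$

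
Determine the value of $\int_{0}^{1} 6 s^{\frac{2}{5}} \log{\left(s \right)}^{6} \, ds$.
$\frac{337500000}{823543}$

Begin with the known integral
$$J(a) = \int_{0}^{1} 6 s^{a} \, ds = \frac{6}{a + 1}.$$

Differentiating under the integral sign brings down a factor of $\ln s$:
$$\frac{dJ}{da} = \int_{0}^{1} 6 s^{a} \log{\left(s \right)} \, ds = - \frac{6}{\left(a + 1\right)^{2}}.$$

Repeating $6$ times in total — each differentiation brings down another $\ln s$ — gives
$$\frac{d^{6}J}{da^{6}} = \int_{0}^{1} 6 s^{a} \log{\left(s \right)}^{6} \, ds = \frac{4320}{\left(a + 1\right)^{7}},$$
and the integrand here is exactly the target integrand, so $I = \frac{4320}{\left(a + 1\right)^{7}}$.

Setting $a = \frac{2}{5}$:
$$I = \frac{337500000}{823543}.$$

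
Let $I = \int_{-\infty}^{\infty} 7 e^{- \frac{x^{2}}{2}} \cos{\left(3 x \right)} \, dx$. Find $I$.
$\frac{7 \sqrt{2} \sqrt{\pi}}{e^{\frac{9}{2}}}$

Treat the cosine frequency as a parameter and define $I(b) = \int_{-\infty}^{\infty} 7 e^{- \frac{x^{2}}{2}} \cos{\left(b x \right)} \, dx$.

Differentiating under the integral sign,
$$I'(b) = \int_{-\infty}^{\infty} - 7 x e^{- \frac{x^{2}}{2}} \sin{\left(b x \right)} \, dx.$$

Integrate $\int_{-\infty}^{\infty} x \sin(b x)\, e^{- \frac{x^{2}}{2}}\, dx$ by parts with $u = \sin(b x)$ and $dv = x\, e^{- \frac{x^{2}}{2}}\, dx$, giving $v = - e^{- \frac{x^{2}}{2}}$. The boundary term vanishes and
$$\int_{-\infty}^{\infty} x \sin(b x)\, e^{- \frac{x^{2}}{2}}\, dx = b \int_{-\infty}^{\infty} \cos(b x)\, e^{- \frac{x^{2}}{2}}\, dx,$$
so $I'(b) = - b\, I(b)$.

This is a separable first-order ODE; solving with the initial condition $I(0) = \int_{-\infty}^{\infty} 7 e^{- \frac{x^{2}}{2}}\,dx = 7 \sqrt{2} \sqrt{\pi}$ gives
$$I(b) = 7 \sqrt{2} \sqrt{\pi} e^{- \frac{b^{2}}{2}}.$$

Setting $b = 3$:
$$I = \frac{7 \sqrt{2} \sqrt{\pi}}{e^{\frac{9}{2}}}.$$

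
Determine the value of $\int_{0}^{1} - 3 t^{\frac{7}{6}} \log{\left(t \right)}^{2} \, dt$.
$- \frac{1296}{2197}$

Start from the elementary integral
$$J(a) = \int_{0}^{1} - 3 t^{a} \, dt = - \frac{3}{a + 1}.$$

Differentiating under the integral sign brings down a factor of $\ln t$:
$$\frac{dJ}{da} = \int_{0}^{1} - 3 t^{a} \log{\left(t \right)} \, dt = \frac{3}{\left(a + 1\right)^{2}}.$$

Repeating twice in total — each differentiation brings down another $\ln t$ — gives
$$\frac{d^{2}J}{da^{2}} = \int_{0}^{1} - 3 t^{a} \log{\left(t \right)}^{2} \, dt = - \frac{6}{\left(a + 1\right)^{3}},$$
and the integrand here is exactly the target integrand, so $I = - \frac{6}{\left(a + 1\right)^{3}}$.

Setting $a = \frac{7}{6}$:
$$I = - \frac{1296}{2197}.$$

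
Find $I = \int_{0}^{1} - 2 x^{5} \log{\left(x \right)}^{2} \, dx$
$- \frac{1}{54}$

Begin with the known integral
$$J(a) = \int_{0}^{1} - 2 x^{a} \, dx = - \frac{2}{a + 1}.$$

Differentiating under the integral sign brings down a factor of $\ln x$:
$$\frac{dJ}{da} = \int_{0}^{1} - 2 x^{a} \log{\left(x \right)} \, dx = \frac{2}{\left(a + 1\right)^{2}}.$$

Repeating twice in total — each differentiation brings down another $\ln x$ — gives
$$\frac{d^{2}J}{da^{2}} = \int_{0}^{1} - 2 x^{a} \log{\left(x \right)}^{2} \, dx = - \frac{4}{\left(a + 1\right)^{3}},$$
and the integrand here is exactly the target integrand, so $I = - \frac{4}{\left(a + 1\right)^{3}}$.

Setting $a = 5$:
$$I = - \frac{1}{54}.$$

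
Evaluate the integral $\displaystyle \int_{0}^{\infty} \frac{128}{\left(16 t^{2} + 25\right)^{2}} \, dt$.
$\frac{8 \pi}{125}$

Recall the elementary integral
$$J(a) = \int_{0}^{\infty} \frac{1}{2 \left(a^{2} + t^{2}\right)} \, dt = \frac{\pi}{4 a}.$$

Differentiating under the integral sign with respect to $a$,
$$\frac{dJ}{da} = \int_{0}^{\infty} - \frac{a}{\left(a^{2} + t^{2}\right)^{2}} \, dt = - \frac{\pi}{4 a^{2}},$$
so $\int_{0}^{\infty} \frac{1}{2 \left(a^{2} + t^{2}\right)^{2}} \, dt = \frac{\pi}{8 a^{3}}$.

Setting $a = \frac{5}{4}$:
$$I = \frac{8 \pi}{125}.$$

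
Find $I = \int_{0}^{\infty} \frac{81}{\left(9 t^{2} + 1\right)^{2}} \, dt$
$\frac{27 \pi}{4}$

Recall the elementary integral
$$J(a) = \int_{0}^{\infty} \frac{1}{a^{2} + t^{2}} \, dt = \frac{\pi}{2 a}.$$

Differentiating under the integral sign with respect to $a$,
$$\frac{dJ}{da} = \int_{0}^{\infty} - \frac{2 a}{\left(a^{2} + t^{2}\right)^{2}} \, dt = - \frac{\pi}{2 a^{2}},$$
so $\int_{0}^{\infty} \frac{1}{\left(a^{2} + t^{2}\right)^{2}} \, dt = \frac{\pi}{4 a^{3}}$.

Setting $a = \frac{1}{3}$:
$$I = \frac{27 \pi}{4}.$$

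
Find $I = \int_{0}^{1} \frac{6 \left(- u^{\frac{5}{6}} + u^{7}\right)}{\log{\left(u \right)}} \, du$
$- \log{\left(\frac{1771561}{12230590464} \right)}$

Replace the exponent $\frac{5}{6}$ by a parameter $a$: let $I(a) = \int_{0}^{1} \frac{6 \left(u^{7} - u^{a}\right)}{\log{\left(u \right)}} \, du$.

Since $\dfrac{\partial}{\partial a}\,u^{a} = u^{a} \ln u$, the $\ln u$ in the denominator cancels and
$$\frac{dI}{da} = \int_{0}^{1} -6 u^{a} \, du = -6 \left[\frac{u^{a+1}}{a+1}\right]_0^1 = - \frac{6}{a + 1}.$$

Integrating with respect to $a$ gives $I(a) = - \log{\left(\frac{\left(a + 1\right)^{6}}{262144} \right)} + C$.

At $a = 7$ the integrand is identically $0$, so $I(7) = 0$. The closed form gives $0$, hence $C = 0$.

Setting $a = \frac{5}{6}$:
$$I = - \log{\left(\frac{1771561}{12230590464} \right)}.$$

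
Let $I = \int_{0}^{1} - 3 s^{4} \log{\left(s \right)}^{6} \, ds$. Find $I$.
$- \frac{432}{15625}$

Begin with the known integral
$$J(a) = \int_{0}^{1} - 3 s^{a} \, ds = - \frac{3}{a + 1}.$$

Differentiating under the integral sign brings down a factor of $\ln s$:
$$\frac{dJ}{da} = \int_{0}^{1} - 3 s^{a} \log{\left(s \right)} \, ds = \frac{3}{\left(a + 1\right)^{2}}.$$

Repeating $6$ times in total — each differentiation brings down another $\ln s$ — gives
$$\frac{d^{6}J}{da^{6}} = \int_{0}^{1} - 3 s^{a} \log{\left(s \right)}^{6} \, ds = - \frac{2160}{\left(a + 1\right)^{7}},$$
and the integrand here is exactly the target integrand, so $I = - \frac{2160}{\left(a + 1\right)^{7}}$.

Setting $a = 4$:
$$I = - \frac{432}{15625}.$$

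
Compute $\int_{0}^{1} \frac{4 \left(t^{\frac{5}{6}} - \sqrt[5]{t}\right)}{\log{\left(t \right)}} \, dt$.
$\log{\left(\frac{9150625}{1679616} \right)}$

Consider the one-parameter family: let $I(a) = \int_{0}^{1} \frac{4 \left(- \sqrt[5]{t} + t^{a}\right)}{\log{\left(t \right)}} \, dt$.

Since $\dfrac{\partial}{\partial a}\,t^{a} = t^{a} \ln t$, the $\ln t$ in the denominator cancels and
$$\frac{dI}{da} = \int_{0}^{1} 4 t^{a} \, dt = 4 \left[\frac{t^{a+1}}{a+1}\right]_0^1 = \frac{4}{a + 1}.$$

Integrating with respect to $a$ gives $I(a) = \log{\left(\frac{625 \left(a + 1\right)^{4}}{1296} \right)} + C$.

At $a = \frac{1}{5}$ the integrand is identically $0$, so $I(\frac{1}{5}) = 0$. The closed form gives $0$, hence $C = 0$.

Setting $a = \frac{5}{6}$:
$$I = \log{\left(\frac{9150625}{1679616} \right)}.$$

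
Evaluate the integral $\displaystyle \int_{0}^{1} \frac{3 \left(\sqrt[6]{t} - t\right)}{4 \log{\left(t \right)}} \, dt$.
$\log{\left(\frac{\sqrt{2} \sqrt[4]{3} \cdot 7^{\frac{3}{4}}}{12} \right)}$

Replace the exponent $\frac{1}{6}$ by a parameter $a$: let $I(a) = \int_{0}^{1} \frac{3 \left(- t + t^{a}\right)}{4 \log{\left(t \right)}} \, dt$.

Since $\dfrac{\partial}{\partial a}\,t^{a} = t^{a} \ln t$, the $\ln t$ in the denominator cancels and
$$\frac{dI}{da} = \int_{0}^{1} \frac{3}{4} t^{a} \, dt = \frac{3}{4} \left[\frac{t^{a+1}}{a+1}\right]_0^1 = \frac{3}{4 \left(a + 1\right)}.$$

Integrating with respect to $a$ gives $I(a) = \frac{3 \log{\left(a + 1 \right)}}{4} - \frac{3 \log{\left(2 \right)}}{4} + C$.

At $a = 1$ the integrand is identically $0$, so $I(1) = 0$. The closed form gives $0$, hence $C = 0$.

Setting $a = \frac{1}{6}$:
$$I = \log{\left(\frac{\sqrt{2} \sqrt[4]{3} \cdot 7^{\frac{3}{4}}}{12} \right)}.$$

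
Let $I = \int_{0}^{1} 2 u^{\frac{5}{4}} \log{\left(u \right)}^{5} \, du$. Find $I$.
$- \frac{327680}{177147}$

Start from the elementary integral
$$J(a) = \int_{0}^{1} 2 u^{a} \, du = \frac{2}{a + 1}.$$

Differentiating under the integral sign brings down a factor of $\ln u$:
$$\frac{dJ}{da} = \int_{0}^{1} 2 u^{a} \log{\left(u \right)} \, du = - \frac{2}{\left(a + 1\right)^{2}}.$$

Repeating $5$ times in total — each differentiation brings down another $\ln u$ — gives
$$\frac{d^{5}J}{da^{5}} = \int_{0}^{1} 2 u^{a} \log{\left(u \right)}^{5} \, du = - \frac{240}{\left(a + 1\right)^{6}},$$
and the integrand here is exactly the target integrand, so $I = - \frac{240}{\left(a + 1\right)^{6}}$.

Setting $a = \frac{5}{4}$:
$$I = - \frac{327680}{177147}.$$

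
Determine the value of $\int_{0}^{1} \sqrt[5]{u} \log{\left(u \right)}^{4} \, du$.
$\frac{3125}{324}$

Start from the elementary integral
$$J(a) = \int_{0}^{1} u^{a} \, du = \frac{1}{a + 1}.$$

Differentiating under the integral sign brings down a factor of $\ln u$:
$$\frac{dJ}{da} = \int_{0}^{1} u^{a} \log{\left(u \right)} \, du = - \frac{1}{\left(a + 1\right)^{2}}.$$

Repeating $4$ times in total — each differentiation brings down another $\ln u$ — gives
$$\frac{d^{4}J}{da^{4}} = \int_{0}^{1} u^{a} \log{\left(u \right)}^{4} \, du = \frac{24}{\left(a + 1\right)^{5}},$$
and the integrand here is exactly the target integrand, so $I = \frac{24}{\left(a + 1\right)^{5}}$.

Setting $a = \frac{1}{5}$:
$$I = \frac{3125}{324}.$$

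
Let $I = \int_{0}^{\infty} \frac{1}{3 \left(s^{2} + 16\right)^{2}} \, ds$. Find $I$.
$\frac{\pi}{768}$

Start from the standard arctangent integral
$$J(a) = \int_{0}^{\infty} \frac{1}{3 \left(a^{2} + s^{2}\right)} \, ds = \frac{\pi}{6 a}.$$

Differentiating under the integral sign with respect to $a$,
$$\frac{dJ}{da} = \int_{0}^{\infty} - \frac{2 a}{3 \left(a^{2} + s^{2}\right)^{2}} \, ds = - \frac{\pi}{6 a^{2}},$$
so $\int_{0}^{\infty} \frac{1}{3 \left(a^{2} + s^{2}\right)^{2}} \, ds = \frac{\pi}{12 a^{3}}$.

Setting $a = 4$:
$$I = \frac{\pi}{768}.$$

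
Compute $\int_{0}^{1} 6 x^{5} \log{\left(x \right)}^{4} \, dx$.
$\frac{1}{54}$

Consider the simpler parametrised integral
$$J(a) = \int_{0}^{1} 6 x^{a} \, dx = \frac{6}{a + 1}.$$

Differentiating under the integral sign brings down a factor of $\ln x$:
$$\frac{dJ}{da} = \int_{0}^{1} 6 x^{a} \log{\left(x \right)} \, dx = - \frac{6}{\left(a + 1\right)^{2}}.$$

Repeating $4$ times in total — each differentiation brings down another $\ln x$ — gives
$$\frac{d^{4}J}{da^{4}} = \int_{0}^{1} 6 x^{a} \log{\left(x \right)}^{4} \, dx = \frac{144}{\left(a + 1\right)^{5}},$$
and the integrand here is exactly the target integrand, so $I = \frac{144}{\left(a + 1\right)^{5}}$.

Setting $a = 5$:
$$I = \frac{1}{54}.$$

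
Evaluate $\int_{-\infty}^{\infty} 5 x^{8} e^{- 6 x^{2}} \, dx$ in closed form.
$\frac{175 \sqrt{6} \sqrt{\pi}}{41472}$

Start from the elementary integral
$$J(a) = \int_{-\infty}^{\infty} 5 e^{- a x^{2}} \, dx = \frac{5 \sqrt{\pi}}{\sqrt{a}}.$$

Differentiating under the integral sign brings down a factor of $(-x^2)$:
$$\frac{dJ}{da} = \int_{-\infty}^{\infty} - 5 x^{2} e^{- a x^{2}} \, dx = - \frac{5 \sqrt{\pi}}{2 a^{\frac{3}{2}}}.$$

Repeating $4$ times in total — each differentiation brings down another $(-x^2)$ — gives
$$\frac{d^{4}J}{da^{4}} = \int_{-\infty}^{\infty} 5 x^{8} e^{- a x^{2}} \, dx = \frac{525 \sqrt{\pi}}{16 a^{\frac{9}{2}}},$$
and the integrand here is exactly the target integrand, so $I = \frac{525 \sqrt{\pi}}{16 a^{\frac{9}{2}}}$.

Setting $a = 6$:
$$I = \frac{175 \sqrt{6} \sqrt{\pi}}{41472}.$$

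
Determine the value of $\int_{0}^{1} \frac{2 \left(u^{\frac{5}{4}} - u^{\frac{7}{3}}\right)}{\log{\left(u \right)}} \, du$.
$\log{\left(\frac{729}{1600} \right)}$

Consider the one-parameter family: let $I(a) = \int_{0}^{1} \frac{2 \left(- u^{\frac{7}{3}} + u^{a}\right)}{\log{\left(u \right)}} \, du$.

Since $\dfrac{\partial}{\partial a}\,u^{a} = u^{a} \ln u$, the $\ln u$ in the denominator cancels and
$$\frac{dI}{da} = \int_{0}^{1} 2 u^{a} \, du = 2 \left[\frac{u^{a+1}}{a+1}\right]_0^1 = \frac{2}{a + 1}.$$

Integrating with respect to $a$ gives $I(a) = \log{\left(\frac{9 \left(a + 1\right)^{2}}{100} \right)} + C$.

At $a = \frac{7}{3}$ the integrand is identically $0$, so $I(\frac{7}{3}) = 0$. The closed form gives $0$, hence $C = 0$.

Setting $a = \frac{5}{4}$:
$$I = \log{\left(\frac{729}{1600} \right)}.$$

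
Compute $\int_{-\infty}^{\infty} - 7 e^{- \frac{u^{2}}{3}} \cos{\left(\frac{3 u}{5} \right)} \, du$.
$- \frac{7 \sqrt{3} \sqrt{\pi}}{e^{\frac{27}{100}}}$

Define $I(b) = \int_{-\infty}^{\infty} - 7 e^{- \frac{u^{2}}{3}} \cos{\left(b u \right)} \, du$.

Differentiating under the integral sign,
$$I'(b) = \int_{-\infty}^{\infty} 7 u e^{- \frac{u^{2}}{3}} \sin{\left(b u \right)} \, du.$$

Integrate $\int_{-\infty}^{\infty} u \sin(b u)\, e^{- \frac{u^{2}}{3}}\, du$ by parts with $w = \sin(b u)$ and $dv = u\, e^{- \frac{u^{2}}{3}}\, du$, giving $v = - \frac{3 e^{- \frac{u^{2}}{3}}}{2}$. The boundary term vanishes and
$$\int_{-\infty}^{\infty} u \sin(b u)\, e^{- \frac{u^{2}}{3}}\, du = \frac{3 b}{2} \int_{-\infty}^{\infty} \cos(b u)\, e^{- \frac{u^{2}}{3}}\, du,$$
so $I'(b) = - \frac{3 b}{2}\, I(b)$.

This is a separable first-order ODE; solving with the initial condition $I(0) = \int_{-\infty}^{\infty} - 7 e^{- \frac{u^{2}}{3}}\,du = - 7 \sqrt{3} \sqrt{\pi}$ gives
$$I(b) = - 7 \sqrt{3} \sqrt{\pi} e^{- \frac{3 b^{2}}{4}}.$$

Setting $b = \frac{3}{5}$:
$$I = - \frac{7 \sqrt{3} \sqrt{\pi}}{e^{\frac{27}{100}}}.$$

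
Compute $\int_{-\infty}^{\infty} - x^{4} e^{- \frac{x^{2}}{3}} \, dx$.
$- \frac{27 \sqrt{3} \sqrt{\pi}}{4}$

Consider the simpler parametrised integral
$$J(a) = \int_{-\infty}^{\infty} - e^{- a x^{2}} \, dx = - \frac{\sqrt{\pi}}{\sqrt{a}}.$$

Differentiating under the integral sign brings down a factor of $(-x^2)$:
$$\frac{dJ}{da} = \int_{-\infty}^{\infty} x^{2} e^{- a x^{2}} \, dx = \frac{\sqrt{\pi}}{2 a^{\frac{3}{2}}}.$$

Repeating twice in total — each differentiation brings down another $(-x^2)$ — gives
$$\frac{d^{2}J}{da^{2}} = \int_{-\infty}^{\infty} - x^{4} e^{- a x^{2}} \, dx = - \frac{3 \sqrt{\pi}}{4 a^{\frac{5}{2}}},$$
and the integrand here is exactly the target integrand, so $I = - \frac{3 \sqrt{\pi}}{4 a^{\frac{5}{2}}}$.

Setting $a = \frac{1}{3}$:
$$I = - \frac{27 \sqrt{3} \sqrt{\pi}}{4}.$$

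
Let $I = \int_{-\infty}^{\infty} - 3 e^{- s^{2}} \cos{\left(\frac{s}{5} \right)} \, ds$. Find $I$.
$- \frac{3 \sqrt{\pi}}{e^{\frac{1}{100}}}$

Define $I(b) = \int_{-\infty}^{\infty} - 3 e^{- s^{2}} \cos{\left(b s \right)} \, ds$.

Differentiating under the integral sign,
$$I'(b) = \int_{-\infty}^{\infty} 3 s e^{- s^{2}} \sin{\left(b s \right)} \, ds.$$

Integrate $\int_{-\infty}^{\infty} s \sin(b s)\, e^{- s^{2}}\, ds$ by parts with $u = \sin(b s)$ and $dv = s\, e^{- s^{2}}\, ds$, giving $v = - \frac{e^{- s^{2}}}{2}$. The boundary term vanishes and
$$\int_{-\infty}^{\infty} s \sin(b s)\, e^{- s^{2}}\, ds = \frac{b}{2} \int_{-\infty}^{\infty} \cos(b s)\, e^{- s^{2}}\, ds,$$
so $I'(b) = - \frac{b}{2}\, I(b)$.

This is a separable first-order ODE; solving with the initial condition $I(0) = \int_{-\infty}^{\infty} - 3 e^{- s^{2}}\,ds = - 3 \sqrt{\pi}$ gives
$$I(b) = - 3 \sqrt{\pi} e^{- \frac{b^{2}}{4}}.$$

Setting $b = \frac{1}{5}$:
$$I = - \frac{3 \sqrt{\pi}}{e^{\frac{1}{100}}}.$$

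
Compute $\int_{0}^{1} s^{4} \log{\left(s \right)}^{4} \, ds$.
$\frac{24}{3125}$

Start from the elementary integral
$$J(a) = \int_{0}^{1} s^{a} \, ds = \frac{1}{a + 1}.$$

Differentiating under the integral sign brings down a factor of $\ln s$:
$$\frac{dJ}{da} = \int_{0}^{1} s^{a} \log{\left(s \right)} \, ds = - \frac{1}{\left(a + 1\right)^{2}}.$$

Repeating $4$ times in total — each differentiation brings down another $\ln s$ — gives
$$\frac{d^{4}J}{da^{4}} = \int_{0}^{1} s^{a} \log{\left(s \right)}^{4} \, ds = \frac{24}{\left(a + 1\right)^{5}},$$
and the integrand here is exactly the target integrand, so $I = \frac{24}{\left(a + 1\right)^{5}}$.

Setting $a = 4$:
$$I = \frac{24}{3125}.$$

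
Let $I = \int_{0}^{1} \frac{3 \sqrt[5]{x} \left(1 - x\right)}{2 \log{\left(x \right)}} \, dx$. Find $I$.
$\log{\left(\frac{6 \sqrt{66}}{121} \right)}$

Introduce a parameter $a$ in the exponent: let $I(a) = \int_{0}^{1} \frac{3 \left(- x^{\frac{6}{5}} + x^{a}\right)}{2 \log{\left(x \right)}} \, dx$.

Since $\dfrac{\partial}{\partial a}\,x^{a} = x^{a} \ln x$, the $\ln x$ in the denominator cancels and
$$\frac{dI}{da} = \int_{0}^{1} \frac{3}{2} x^{a} \, dx = \frac{3}{2} \left[\frac{x^{a+1}}{a+1}\right]_0^1 = \frac{3}{2 \left(a + 1\right)}.$$

Integrating with respect to $a$ gives $I(a) = \log{\left(\frac{5 \sqrt{55} \left(a + 1\right)^{\frac{3}{2}}}{121} \right)} + C$.

At $a = \frac{6}{5}$ the integrand is identically $0$, so $I(\frac{6}{5}) = 0$. The closed form gives $0$, hence $C = 0$.

Setting $a = \frac{1}{5}$:
$$I = \log{\left(\frac{6 \sqrt{66}}{121} \right)}.$$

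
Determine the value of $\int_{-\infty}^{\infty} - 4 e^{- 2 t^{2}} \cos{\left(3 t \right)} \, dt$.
$- \frac{2 \sqrt{2} \sqrt{\pi}}{e^{\frac{9}{8}}}$

Define $I(b) = \int_{-\infty}^{\infty} - 4 e^{- 2 t^{2}} \cos{\left(b t \right)} \, dt$.

Differentiating under the integral sign,
$$I'(b) = \int_{-\infty}^{\infty} 4 t e^{- 2 t^{2}} \sin{\left(b t \right)} \, dt.$$

Integrate $\int_{-\infty}^{\infty} t \sin(b t)\, e^{- 2 t^{2}}\, dt$ by parts with $u = \sin(b t)$ and $dv = t\, e^{- 2 t^{2}}\, dt$, giving $v = - \frac{e^{- 2 t^{2}}}{4}$. The boundary term vanishes and
$$\int_{-\infty}^{\infty} t \sin(b t)\, e^{- 2 t^{2}}\, dt = \frac{b}{4} \int_{-\infty}^{\infty} \cos(b t)\, e^{- 2 t^{2}}\, dt,$$
so $I'(b) = - \frac{b}{4}\, I(b)$.

This is a separable first-order ODE; solving with the initial condition $I(0) = \int_{-\infty}^{\infty} - 4 e^{- 2 t^{2}}\,dt = - 2 \sqrt{2} \sqrt{\pi}$ gives
$$I(b) = - 2 \sqrt{2} \sqrt{\pi} e^{- \frac{b^{2}}{8}}.$$

Setting $b = 3$:
$$I = - \frac{2 \sqrt{2} \sqrt{\pi}}{e^{\frac{9}{8}}}.$$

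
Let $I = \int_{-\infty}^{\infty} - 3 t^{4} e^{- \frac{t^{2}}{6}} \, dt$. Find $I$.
$- 81 \sqrt{6} \sqrt{\pi}$

Begin with the known integral
$$J(a) = \int_{-\infty}^{\infty} - 3 e^{- a t^{2}} \, dt = - \frac{3 \sqrt{\pi}}{\sqrt{a}}.$$

Differentiating under the integral sign brings down a factor of $(-t^2)$:
$$\frac{dJ}{da} = \int_{-\infty}^{\infty} 3 t^{2} e^{- a t^{2}} \, dt = \frac{3 \sqrt{\pi}}{2 a^{\frac{3}{2}}}.$$

Repeating twice in total — each differentiation brings down another $(-t^2)$ — gives
$$\frac{d^{2}J}{da^{2}} = \int_{-\infty}^{\infty} - 3 t^{4} e^{- a t^{2}} \, dt = - \frac{9 \sqrt{\pi}}{4 a^{\frac{5}{2}}},$$
and the integrand here is exactly the target integrand, so $I = - \frac{9 \sqrt{\pi}}{4 a^{\frac{5}{2}}}$.

Setting $a = \frac{1}{6}$:
$$I = - 81 \sqrt{6} \sqrt{\pi}.$$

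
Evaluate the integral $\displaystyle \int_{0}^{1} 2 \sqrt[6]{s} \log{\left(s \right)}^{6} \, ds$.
$\frac{403107840}{823543}$

Start from the elementary integral
$$J(a) = \int_{0}^{1} 2 s^{a} \, ds = \frac{2}{a + 1}.$$

Differentiating under the integral sign brings down a factor of $\ln s$:
$$\frac{dJ}{da} = \int_{0}^{1} 2 s^{a} \log{\left(s \right)} \, ds = - \frac{2}{\left(a + 1\right)^{2}}.$$

Repeating $6$ times in total — each differentiation brings down another $\ln s$ — gives
$$\frac{d^{6}J}{da^{6}} = \int_{0}^{1} 2 s^{a} \log{\left(s \right)}^{6} \, ds = \frac{1440}{\left(a + 1\right)^{7}},$$
and the integrand here is exactly the target integrand, so $I = \frac{1440}{\left(a + 1\right)^{7}}$.

Setting $a = \frac{1}{6}$:
$$I = \frac{403107840}{823543}.$$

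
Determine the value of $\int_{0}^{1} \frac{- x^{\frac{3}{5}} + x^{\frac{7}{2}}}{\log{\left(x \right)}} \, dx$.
$\log{\left(\frac{45}{16} \right)}$

Introduce a parameter $a$ in the exponent: let $I(a) = \int_{0}^{1} \frac{- x^{\frac{3}{5}} + x^{a}}{\log{\left(x \right)}} \, dx$.

Since $\dfrac{\partial}{\partial a}\,x^{a} = x^{a} \ln x$, the $\ln x$ in the denominator cancels and
$$\frac{dI}{da} = \int_{0}^{1} x^{a} \, dx = \left[\frac{x^{a+1}}{a+1}\right]_0^1 = \frac{1}{a + 1}.$$

Integrating with respect to $a$ gives $I(a) = \log{\left(\frac{5 a}{8} + \frac{5}{8} \right)} + C$.

At $a = \frac{3}{5}$ the integrand is identically $0$, so $I(\frac{3}{5}) = 0$. The closed form gives $0$, hence $C = 0$.

Setting $a = \frac{7}{2}$:
$$I = \log{\left(\frac{45}{16} \right)}.$$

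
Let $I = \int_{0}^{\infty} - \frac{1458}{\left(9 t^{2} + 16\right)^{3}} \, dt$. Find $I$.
$- \frac{729 \pi}{8192}$

Begin with the known result
$$J(a) = \int_{0}^{\infty} - \frac{2}{a^{2} + t^{2}} \, dt = - \frac{\pi}{a}.$$

Differentiating under the integral sign with respect to $a$,
$$\frac{dJ}{da} = \int_{0}^{\infty} \frac{4 a}{\left(a^{2} + t^{2}\right)^{2}} \, dt = \frac{\pi}{a^{2}},$$
so $\int_{0}^{\infty} - \frac{2}{\left(a^{2} + t^{2}\right)^{2}} \, dt = - \frac{\pi}{2 a^{3}}$.

Repeating — each differentiation of $1/(t^2+a^2)^j$ produces $-2ja/(t^2+a^2)^{j+1}$ — and dividing through by $-2ja$ at each step yields, after $2$ differentiations in total,
$$\int_{0}^{\infty} - \frac{2}{\left(a^{2} + t^{2}\right)^{3}} \, dt = - \frac{3 \pi}{8 a^{5}}.$$

Setting $a = \frac{4}{3}$:
$$I = - \frac{729 \pi}{8192}.$$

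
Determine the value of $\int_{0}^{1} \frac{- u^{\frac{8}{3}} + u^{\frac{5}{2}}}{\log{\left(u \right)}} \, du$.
$\log{\left(\frac{21}{22} \right)}$

Consider the one-parameter family: let $I(a) = \int_{0}^{1} \frac{- u^{\frac{8}{3}} + u^{a}}{\log{\left(u \right)}} \, du$.

Since $\dfrac{\partial}{\partial a}\,u^{a} = u^{a} \ln u$, the $\ln u$ in the denominator cancels and
$$\frac{dI}{da} = \int_{0}^{1} u^{a} \, du = \left[\frac{u^{a+1}}{a+1}\right]_0^1 = \frac{1}{a + 1}.$$

Integrating with respect to $a$ gives $I(a) = \log{\left(\frac{3 a}{11} + \frac{3}{11} \right)} + C$.

At $a = \frac{8}{3}$ the integrand is identically $0$, so $I(\frac{8}{3}) = 0$. The closed form gives $0$, hence $C = 0$.

Setting $a = \frac{5}{2}$:
$$I = \log{\left(\frac{21}{22} \right)}.$$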